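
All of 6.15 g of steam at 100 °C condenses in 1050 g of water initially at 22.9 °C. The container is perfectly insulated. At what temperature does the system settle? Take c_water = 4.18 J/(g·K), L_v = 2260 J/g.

T_f ≈ 26.5 °C

Setting the total heat transfer to zero:
latent heat released on condensation: 6.15·2260 = 13899
  condensed water 100 °C→T: 25.71(T − 100)
  original water: 4389(T − 22.9)
4414.7 T = 13899 + 2570.7 + 100508 = 116978
T ≈ 26.50 °C, under the boiling point, so the assumption holds.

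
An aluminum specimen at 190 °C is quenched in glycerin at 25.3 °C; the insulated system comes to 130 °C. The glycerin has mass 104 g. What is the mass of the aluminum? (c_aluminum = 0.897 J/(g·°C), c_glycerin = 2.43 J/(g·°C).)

Net heat exchanged in the isolated system is zero:
m·0.897·(130 − 190) + 104·2.43·(130 − 25.3) = 0
-53.82 m = -26460
m = -26460/-53.82 ≈ 491.6 g

m ≈ 492 g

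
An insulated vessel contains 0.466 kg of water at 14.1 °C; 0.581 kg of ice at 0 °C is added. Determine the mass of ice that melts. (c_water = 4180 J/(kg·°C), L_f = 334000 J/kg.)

Water can give up m c ΔT = 0.466·4180·14.1 = 27465 J before reaching 0 °C.
Fully melting the ice requires m_ice L_f = 0.581·334000 = 194054 J.
That's not enough to melt it all — equilibrium is at 0 °C with ice remaining.
m_melted·334000 = 27465  ⇒  m_melted ≈ 0.08223 kg.

m_melted ≈ 0.0822 kg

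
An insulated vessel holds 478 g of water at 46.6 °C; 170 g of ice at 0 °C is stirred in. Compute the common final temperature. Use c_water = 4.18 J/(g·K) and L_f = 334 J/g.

T_f ≈ 13.4 °C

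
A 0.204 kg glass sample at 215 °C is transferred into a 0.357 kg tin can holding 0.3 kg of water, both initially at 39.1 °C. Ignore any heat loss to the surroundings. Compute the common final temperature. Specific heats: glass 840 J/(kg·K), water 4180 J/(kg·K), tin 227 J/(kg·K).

T_f ≈ 59.1 °C

Energy conservation, ΣQ = 0:
0.204*840*(T − 215) + 0.3*4180*(T − 39.1) + 0.357*227*(T − 39.1) = 0
171.36(T − 215) + 1254(T − 39.1) + 81.04(T − 39.1) = 0
(171.36 + 1254 + 81.04) T = 171.36*215 + 1254*39.1 + 81.04*39.1
T = 89042/1506.4 ≈ 59.11 °C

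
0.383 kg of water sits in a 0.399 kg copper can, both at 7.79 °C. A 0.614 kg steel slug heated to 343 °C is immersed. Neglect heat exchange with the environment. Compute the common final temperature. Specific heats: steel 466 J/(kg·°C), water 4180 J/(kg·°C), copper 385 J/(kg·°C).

Taking heat into each body as positive, Σ m c ΔT = 0:
0.614·466·(T − 343) + 0.383·4180·(T − 7.79) + 0.399·385·(T − 7.79) = 0
(286.12 + 1600.9 + 153.62) T = 286.12·343 + 1600.9·7.79 + 153.62·7.79
T = 111809/2040.7 ≈ 54.79 °C

T_f ≈ 54.8 °C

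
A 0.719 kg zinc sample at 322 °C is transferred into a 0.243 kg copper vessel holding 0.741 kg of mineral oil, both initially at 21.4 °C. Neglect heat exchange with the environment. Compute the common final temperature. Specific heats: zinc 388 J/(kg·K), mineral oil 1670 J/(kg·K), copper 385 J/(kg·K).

Heat gained plus heat lost sum to zero:
0.719·388·(T − 322) + 0.741·1670·(T − 21.4) + 0.243·385·(T − 21.4) = 0
1610 T = 118313
T = 118313/1610 ≈ 73.49 °C

T_f ≈ 73.5 °C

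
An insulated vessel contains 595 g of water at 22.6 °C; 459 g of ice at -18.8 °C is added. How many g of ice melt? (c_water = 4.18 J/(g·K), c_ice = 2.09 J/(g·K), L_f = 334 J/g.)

m_melted ≈ 114 g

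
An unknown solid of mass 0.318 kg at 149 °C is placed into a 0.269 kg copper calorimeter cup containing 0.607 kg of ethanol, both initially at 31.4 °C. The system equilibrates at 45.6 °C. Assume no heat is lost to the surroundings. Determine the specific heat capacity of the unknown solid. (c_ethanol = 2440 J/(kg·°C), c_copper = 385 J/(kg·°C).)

c ≈ 684 J/(kg·°C)

Heat gained plus heat lost sum to zero:
0.318×c×(45.6 − 149) + 0.607×2440×(45.6 − 31.4) + 0.269×385×(45.6 − 31.4) = 0
-32.88 c = -22502
c = -22502/-32.88 ≈ 684.3 J/(kg·°C)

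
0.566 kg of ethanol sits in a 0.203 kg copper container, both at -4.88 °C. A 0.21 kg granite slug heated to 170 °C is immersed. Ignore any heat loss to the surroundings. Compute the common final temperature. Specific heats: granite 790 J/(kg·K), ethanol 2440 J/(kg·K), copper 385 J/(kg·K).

With ΣQ=0 the equilibrium temperature is the m·c-weighted mean:
T_f = (165.9×170 + 1381×(-4.88) + 78.16×(-4.88)) / (165.9 + 1381 + 78.16)
    = 21082 / 1625.1 ≈ 12.97 °C

T_f ≈ 13.0 °C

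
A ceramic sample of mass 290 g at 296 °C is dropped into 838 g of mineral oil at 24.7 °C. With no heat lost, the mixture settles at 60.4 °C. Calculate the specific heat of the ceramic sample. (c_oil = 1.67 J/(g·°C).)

c ≈ 0.731 J/(g·°C)

Heat lost by the ceramic sample = heat gained by the oil:
290×c×(296 − 60.4) = 838×1.67×(60.4 − 24.7)
68324 c = 49961  ⇒  c ≈ 0.7312 J/(g·°C)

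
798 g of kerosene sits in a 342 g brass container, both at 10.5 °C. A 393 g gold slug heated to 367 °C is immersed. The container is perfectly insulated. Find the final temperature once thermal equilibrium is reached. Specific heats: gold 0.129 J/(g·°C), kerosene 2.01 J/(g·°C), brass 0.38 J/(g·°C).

T_f ≈ 20.6 °C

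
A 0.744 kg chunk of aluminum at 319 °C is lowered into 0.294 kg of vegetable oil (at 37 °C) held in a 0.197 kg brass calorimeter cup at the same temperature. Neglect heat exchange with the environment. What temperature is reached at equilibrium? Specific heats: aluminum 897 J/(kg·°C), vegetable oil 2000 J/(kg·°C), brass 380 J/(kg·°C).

T_f ≈ 178.5 °C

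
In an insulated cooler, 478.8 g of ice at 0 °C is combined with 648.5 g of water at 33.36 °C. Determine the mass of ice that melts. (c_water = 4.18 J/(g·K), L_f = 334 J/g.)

Water can give up m c ΔT = 648.5·4.18·33.36 = 90430 J before reaching 0 °C.
Fully melting the ice requires m_ice L_f = 478.8·334 = 159919 J.
90430 J < 159919 J, so only part of the ice melts and the system sits at 0 °C.
Mass melted = 90430/334 ≈ 270.7 g.

m_melted ≈ 271 g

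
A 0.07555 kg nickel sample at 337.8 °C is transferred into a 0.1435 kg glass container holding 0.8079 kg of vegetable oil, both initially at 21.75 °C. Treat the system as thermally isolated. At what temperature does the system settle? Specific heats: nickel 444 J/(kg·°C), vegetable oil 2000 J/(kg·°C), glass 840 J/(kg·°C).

T_f ≈ 27.7 °C

Setting the total heat transfer to zero:
0.07555·444·(T − 337.8) + 0.8079·2000·(T − 21.75) + 0.1435·840·(T − 21.75) = 0
33.54(T − 337.8) + 1615.8(T − 21.75) + 120.54(T − 21.75) = 0
(33.54 + 1615.8 + 120.54) T = 33.54·337.8 + 1615.8·21.75 + 120.54·21.75
T = 49097 / 1769.9 = 27.7 °C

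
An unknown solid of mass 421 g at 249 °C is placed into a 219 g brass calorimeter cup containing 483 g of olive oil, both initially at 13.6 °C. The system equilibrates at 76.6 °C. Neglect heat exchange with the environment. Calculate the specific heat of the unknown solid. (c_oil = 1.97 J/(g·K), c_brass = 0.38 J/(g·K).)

c ≈ 0.898 J/(g·K)

Conservation of energy gives ΣQ = 0:
421×c×(76.6 − 249) + 483×1.97×(76.6 − 13.6) + 219×0.38×(76.6 − 13.6) = 0
-72580 c = -65188
c = -65188/-72580 ≈ 0.8981 J/(g·K)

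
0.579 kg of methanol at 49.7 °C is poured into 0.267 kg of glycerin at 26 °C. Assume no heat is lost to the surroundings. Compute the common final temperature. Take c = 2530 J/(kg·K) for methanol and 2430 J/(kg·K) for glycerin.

T_f ≈ 42.4 °C

With ΣQ=0 the equilibrium temperature is the m·c-weighted mean:
T_f = (1464.9·49.7 + 648.81·26) / (1464.9 + 648.81)
    = 89673 / 2113.7 ≈ 42.43 °C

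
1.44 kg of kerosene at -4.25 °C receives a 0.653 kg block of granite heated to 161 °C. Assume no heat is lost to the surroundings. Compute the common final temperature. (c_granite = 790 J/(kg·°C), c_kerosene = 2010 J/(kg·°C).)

T_f is the heat-capacity-weighted average of the initial temperatures:
T_f = (515.87*161 + 2894.4*(-4.25)) / (515.87 + 2894.4)
    = 70754 / 3410.3 ≈ 20.75 °C

T_f ≈ 20.7 °C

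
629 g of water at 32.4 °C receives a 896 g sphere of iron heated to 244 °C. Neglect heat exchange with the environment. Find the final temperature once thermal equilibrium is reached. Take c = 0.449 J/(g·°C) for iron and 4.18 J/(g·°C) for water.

T_f ≈ 60.5 °C

T_f is the heat-capacity-weighted average of the initial temperatures:
T_f = (402.3·244 + 2629.2·32.4) / (402.3 + 2629.2)
    = 183349 / 3031.5 ≈ 60.48 °C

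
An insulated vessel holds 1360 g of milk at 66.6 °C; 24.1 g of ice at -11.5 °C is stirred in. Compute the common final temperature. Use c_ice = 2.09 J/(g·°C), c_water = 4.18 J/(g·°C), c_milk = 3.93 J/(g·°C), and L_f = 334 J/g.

Setting the total heat transfer to zero:
warm ice to 0 °C: 24.1·2.09·(0 − (-11.5)) = 579.24
  fusion: m_ice L_f = 24.1·334 = 8049.4
  warm the meltwater: 100.74 T
  milk: 5344.8(T − 66.6)
5445.5 T = 355964 − 8628.6 = 347335
T ≈ 63.78 °C — above 0 °C, consistent with complete melting.

T_f ≈ 63.8 °C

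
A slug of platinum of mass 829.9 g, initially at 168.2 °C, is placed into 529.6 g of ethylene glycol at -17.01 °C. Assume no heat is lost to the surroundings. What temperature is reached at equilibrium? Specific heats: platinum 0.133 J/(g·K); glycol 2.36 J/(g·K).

T_f is the heat-capacity-weighted average of the initial temperatures:
T_f = (110.38×168.2 + 1249.9×(-17.01)) / (110.38 + 1249.9)
    = -2694.7 / 1360.2 ≈ -1.98 °C

T_f ≈ -2.0 °C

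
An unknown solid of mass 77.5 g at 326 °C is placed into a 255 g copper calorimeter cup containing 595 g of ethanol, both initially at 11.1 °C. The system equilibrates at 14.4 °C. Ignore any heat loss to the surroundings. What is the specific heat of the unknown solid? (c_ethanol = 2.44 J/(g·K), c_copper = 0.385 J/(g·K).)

Energy conservation, ΣQ = 0:
77.5×c×(14.4 − 326) + 595×2.44×(14.4 − 11.1) + 255×0.385×(14.4 − 11.1) = 0
-24149 c = -5114.9
c = -5114.9/-24149 ≈ 0.2118 J/(g·K)

c ≈ 0.212 J/(g·K)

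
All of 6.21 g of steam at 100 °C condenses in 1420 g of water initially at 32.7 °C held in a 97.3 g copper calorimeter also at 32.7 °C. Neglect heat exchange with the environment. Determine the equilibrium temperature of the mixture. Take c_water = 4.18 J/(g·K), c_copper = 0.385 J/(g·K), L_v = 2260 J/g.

Energy balance with sensible and latent terms:
latent heat released on condensation: 6.21·2260 = 14035
  condensed water 100 °C→T: 25.96(T − 100)
  original water: 5935.6(T − 32.7)
  copper cup: 97.3·0.385·(T − 32.7) = 37.46(T − 32.7)
5999 T = 14035 + 2595.8 + 195319 = 211949
T ≈ 35.33 °C, under the boiling point, so the assumption holds.

T_f ≈ 35.3 °C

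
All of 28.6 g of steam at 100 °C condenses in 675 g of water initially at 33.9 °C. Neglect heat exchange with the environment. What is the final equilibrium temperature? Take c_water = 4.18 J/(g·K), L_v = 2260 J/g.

Energy balance with sensible and latent terms:
steam→water at 100 °C releases m L_v = 28.6×2260 = 64636
  condensate cools 100→T: 28.6×4.18×(T − 100) = 119.55(T − 100)
  original water: 2821.5(T − 33.9)
2941 T = 64636 + 11955 + 95649 = 172240
T ≈ 58.56 °C (< 100 °C, so full condensation is consistent).

T_f ≈ 58.6 °C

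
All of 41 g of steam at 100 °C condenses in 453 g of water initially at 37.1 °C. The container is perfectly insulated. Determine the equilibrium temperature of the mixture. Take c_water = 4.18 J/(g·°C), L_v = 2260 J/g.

T_f ≈ 87.2 °C

Heat gained plus heat lost sum to zero:
steam→water at 100 °C releases m L_v = 41×2260 = 92660; condensate cools 100→T: 41×4.18×(T − 100) = 171.38(T − 100); original water: 1893.5(T − 37.1)
2064.9 T = 92660 + 17138 + 70250 = 180048
T ≈ 87.19 °C, under the boiling point, so the assumption holds.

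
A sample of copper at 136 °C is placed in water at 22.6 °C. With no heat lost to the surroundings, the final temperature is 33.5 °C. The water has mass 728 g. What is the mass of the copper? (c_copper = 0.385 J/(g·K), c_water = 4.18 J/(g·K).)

|Q_copper| = |Q_water|:
m×0.385×(136 − 33.5) = 728×4.18×(33.5 − 22.6)
39.46 m = 33169  ⇒  m ≈ 840.5 g

m ≈ 841 g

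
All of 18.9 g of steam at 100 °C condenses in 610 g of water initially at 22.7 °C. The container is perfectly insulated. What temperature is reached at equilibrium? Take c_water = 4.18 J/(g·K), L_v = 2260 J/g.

T_f ≈ 41.3 °C

Net heat exchanged in the isolated system is zero:
latent heat released on condensation: 18.9×2260 = 42714
  condensed water 100 °C→T: 79(T − 100)
  water warms: 610×4.18×(T − 22.7) = 2549.8(T − 22.7)
2628.8 T = 42714 + 7900.2 + 57880 = 108495
T ≈ 41.27 °C (< 100 °C, so full condensation is consistent).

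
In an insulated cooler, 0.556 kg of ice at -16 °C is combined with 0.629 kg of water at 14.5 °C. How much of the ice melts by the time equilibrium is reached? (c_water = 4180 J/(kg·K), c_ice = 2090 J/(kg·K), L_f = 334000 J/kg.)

m_melted ≈ 0.0585 kg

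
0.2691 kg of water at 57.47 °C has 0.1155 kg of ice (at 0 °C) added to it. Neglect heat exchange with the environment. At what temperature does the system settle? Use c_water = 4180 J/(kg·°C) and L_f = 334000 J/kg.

Sum of m c ΔT and latent-heat terms is zero:
fusion: m_ice L_f = 0.1155·334000 = 38577; warm the meltwater: 482.79 T; water: 1124.8(T − 57.47)
1607.6 T = 64644 − 38577 = 26067
T ≈ 16.21 °C. Since T > 0 °C, the all-ice-melts assumption holds.

T_f ≈ 16.2 °C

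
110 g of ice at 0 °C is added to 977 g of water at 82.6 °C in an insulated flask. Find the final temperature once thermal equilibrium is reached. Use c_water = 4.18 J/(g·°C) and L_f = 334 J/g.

Energy conservation, ΣQ = 0:
latent heat to melt: 110×334 = 36740; warm the meltwater: 459.8 T; water: 4083.9(T − 82.6)
4543.7 T = 337327 − 36740 = 300587
T ≈ 66.16 °C. Since T > 0 °C, the all-ice-melts assumption holds.

T_f ≈ 66.2 °C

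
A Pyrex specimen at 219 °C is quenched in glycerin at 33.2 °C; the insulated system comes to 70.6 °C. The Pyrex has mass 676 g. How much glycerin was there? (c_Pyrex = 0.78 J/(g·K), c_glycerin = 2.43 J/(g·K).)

Heat lost by the Pyrex = heat gained by the glycerin:
676×0.78×(219 − 70.6) = m×2.43×(70.6 − 33.2)
90.88 m = 78248  ⇒  m ≈ 861 g

m ≈ 861 g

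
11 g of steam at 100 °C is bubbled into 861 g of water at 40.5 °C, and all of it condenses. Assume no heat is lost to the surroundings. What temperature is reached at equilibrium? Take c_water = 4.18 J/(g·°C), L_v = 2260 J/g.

T_f ≈ 48.1 °C

Heat gained plus heat lost sum to zero:
latent heat released on condensation: 11·2260 = 24860; condensed water 100 °C→T: 45.98(T − 100); original water: 3599(T − 40.5)
3645 T = 24860 + 4598 + 145759 = 175217
T ≈ 48.07 °C — below 100 °C, confirming all the steam condensed.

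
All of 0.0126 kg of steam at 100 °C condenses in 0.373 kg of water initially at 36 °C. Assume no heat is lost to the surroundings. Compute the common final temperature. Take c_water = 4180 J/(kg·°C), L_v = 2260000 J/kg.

Let T be the final temperature. ΣQ_i = 0:
condense steam: −0.0126·2260000 = −28476
  condensate cools 100→T: 0.0126·4180·(T − 100) = 52.67(T − 100)
  original water: 1559.1(T − 36)
1611.8 T = 28476 + 5266.8 + 56129 = 89872
T ≈ 55.76 °C, under the boiling point, so the assumption holds.

T_f ≈ 55.8 °C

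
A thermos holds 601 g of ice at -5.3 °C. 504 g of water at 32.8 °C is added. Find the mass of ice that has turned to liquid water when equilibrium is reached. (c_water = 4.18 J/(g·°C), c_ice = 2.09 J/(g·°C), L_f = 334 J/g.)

Heat available from the water dropping to 0 °C: 504·4.18·32.8 = 69100 J.
Warming the ice to 0 °C takes 601·2.09·5.3 = 6657.3 J, leaving 62443 J for melting.
To melt every bit of ice: 601·334 = 200734 J.
62443 J < 200734 J, so only part of the ice melts and the system sits at 0 °C.
m_melt = 62443 / L_f = 187 g.

m_melted ≈ 187 g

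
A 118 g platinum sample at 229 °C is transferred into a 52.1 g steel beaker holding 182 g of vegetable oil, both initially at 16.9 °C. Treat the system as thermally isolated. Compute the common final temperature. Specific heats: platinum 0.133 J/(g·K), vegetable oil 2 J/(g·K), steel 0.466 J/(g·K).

T_f ≈ 25.1 °C

With ΣQ=0 the equilibrium temperature is the m·c-weighted mean:
T_f = (15.69×229 + 364×16.9 + 24.28×16.9) / (15.69 + 364 + 24.28)
    = 10156 / 403.97 ≈ 25.14 °C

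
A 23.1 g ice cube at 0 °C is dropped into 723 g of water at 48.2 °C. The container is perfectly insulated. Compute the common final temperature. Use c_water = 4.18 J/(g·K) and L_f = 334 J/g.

T_f ≈ 44.2 °C

Sum of m c ΔT and latent-heat terms is zero:
latent heat to melt: 23.1×334 = 7715.4
  warm the meltwater: 96.56 T
  water cools: 723×4.18×(T − 48.2) = 3022.1(T − 48.2)
3118.7 T = 145667 − 7715.4 = 137952
T ≈ 44.23 °C — above 0 °C, consistent with complete melting.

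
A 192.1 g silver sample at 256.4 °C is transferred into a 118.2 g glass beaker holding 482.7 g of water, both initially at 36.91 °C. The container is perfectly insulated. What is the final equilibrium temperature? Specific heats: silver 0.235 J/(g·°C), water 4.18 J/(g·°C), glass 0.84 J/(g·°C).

Net heat exchanged in the isolated system is zero:
192.1×0.235×(T − 256.4) + 482.7×4.18×(T − 36.91) + 118.2×0.84×(T − 36.91) = 0
45.14(T − 256.4) + 2017.7(T − 36.91) + 99.29(T − 36.91) = 0
(45.14 + 2017.7 + 99.29) T = 45.14×256.4 + 2017.7×36.91 + 99.29×36.91
T = 89712 / 2162.1 = 41.5 °C

T_f ≈ 41.5 °C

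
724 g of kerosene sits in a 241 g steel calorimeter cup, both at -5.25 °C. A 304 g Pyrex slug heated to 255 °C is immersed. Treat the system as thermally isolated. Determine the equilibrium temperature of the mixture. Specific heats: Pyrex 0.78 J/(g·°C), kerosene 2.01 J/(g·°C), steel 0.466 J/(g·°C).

T_f ≈ 28.9 °C

Setting the total heat transfer to zero:
304*0.78*(T − 255) + 724*2.01*(T − (-5.25)) + 241*0.466*(T − (-5.25)) = 0
237.12(T − 255) + 1455.2(T − (-5.25)) + 112.31(T − (-5.25)) = 0
1804.7 T = 52236
T ≈ 28.94 °C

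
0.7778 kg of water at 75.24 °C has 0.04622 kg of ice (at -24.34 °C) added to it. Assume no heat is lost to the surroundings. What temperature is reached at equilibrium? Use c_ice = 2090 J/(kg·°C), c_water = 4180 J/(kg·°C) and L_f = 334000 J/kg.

Taking heat into each body as positive, Σ m c ΔT = 0:
ice -24.34→0 °C: 0.04622×2090×24.34 = 2351.2
  latent heat to melt: 0.04622×334000 = 15437
  warm the meltwater: 193.2 T
  water: 3251.2(T − 75.24)
3444.4 T = 244621 − 17789 = 226832
T ≈ 65.86 °C. Since T > 0 °C, the all-ice-melts assumption holds.

T_f ≈ 65.9 °C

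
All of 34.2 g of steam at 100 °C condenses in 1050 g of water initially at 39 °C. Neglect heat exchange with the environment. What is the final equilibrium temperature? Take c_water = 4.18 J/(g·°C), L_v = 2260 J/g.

T_f ≈ 58.0 °C

Setting the total heat transfer to zero:
latent heat released on condensation: 34.2×2260 = 77292; condensate cools 100→T: 34.2×4.18×(T − 100) = 142.96(T − 100); original water: 4389(T − 39)
4532 T = 77292 + 14296 + 171171 = 262759
T ≈ 57.98 °C, under the boiling point, so the assumption holds.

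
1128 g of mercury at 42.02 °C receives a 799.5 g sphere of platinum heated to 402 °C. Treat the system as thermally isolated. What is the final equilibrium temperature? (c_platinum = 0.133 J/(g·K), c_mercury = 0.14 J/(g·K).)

T_f ≈ 186.9 °C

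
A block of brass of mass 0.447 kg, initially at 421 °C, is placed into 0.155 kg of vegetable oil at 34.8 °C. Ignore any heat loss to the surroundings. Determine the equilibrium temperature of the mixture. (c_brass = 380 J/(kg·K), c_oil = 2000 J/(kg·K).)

T_f ≈ 171.5 °C

Set heat shed by the hot body equal to heat absorbed by the cold body:
0.447*380*(421 − T) = 0.155*2000*(T − 34.8)
169.86(421 − T) = 310(T − 34.8)
479.86 T = 82299  ⇒  T ≈ 171.51 °C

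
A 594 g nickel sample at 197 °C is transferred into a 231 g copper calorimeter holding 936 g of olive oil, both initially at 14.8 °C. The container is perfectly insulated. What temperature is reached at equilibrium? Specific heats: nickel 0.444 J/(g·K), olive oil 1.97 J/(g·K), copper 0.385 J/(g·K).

Taking heat into each body as positive, Σ m c ΔT = 0:
594·0.444·(T − 197) + 936·1.97·(T − 14.8) + 231·0.385·(T − 14.8) = 0
(263.74 + 1843.9 + 88.94) T = 263.74·197 + 1843.9·14.8 + 88.94·14.8
T ≈ 36.68 °C

T_f ≈ 36.7 °C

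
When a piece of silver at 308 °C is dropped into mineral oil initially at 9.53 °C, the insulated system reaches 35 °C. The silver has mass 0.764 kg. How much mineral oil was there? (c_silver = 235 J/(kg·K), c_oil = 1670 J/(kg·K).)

Setting the total heat transfer to zero:
0.764·235·(35 − 308) + m·1670·(35 − 9.53) = 0
42535 m = 49014
m = 49014/42535 ≈ 1.152 kg

m ≈ 1.15 kg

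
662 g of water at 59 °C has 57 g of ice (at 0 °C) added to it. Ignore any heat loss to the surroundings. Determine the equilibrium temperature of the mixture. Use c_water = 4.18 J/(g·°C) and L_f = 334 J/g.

T_f ≈ 48.0 °C

Energy balance with sensible and latent terms:
fusion: m_ice L_f = 57×334 = 19038
  warm the meltwater: 238.26 T
  water: 2767.2(T − 59)
3005.4 T = 163262 − 19038 = 144224
T ≈ 47.99 °C. Since T > 0 °C, the all-ice-melts assumption holds.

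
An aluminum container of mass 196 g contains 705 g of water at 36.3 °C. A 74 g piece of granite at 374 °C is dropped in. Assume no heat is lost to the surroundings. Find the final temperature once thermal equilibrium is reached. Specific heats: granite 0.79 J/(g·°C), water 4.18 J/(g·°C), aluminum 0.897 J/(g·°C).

T_f ≈ 42.5 °C

Net heat exchanged in the isolated system is zero:
74*0.79*(T − 374) + 705*4.18*(T − 36.3) + 196*0.897*(T − 36.3) = 0
58.46(T − 374) + 2946.9(T − 36.3) + 175.81(T − 36.3) = 0
3181.2 T = 135218
T ≈ 42.51 °C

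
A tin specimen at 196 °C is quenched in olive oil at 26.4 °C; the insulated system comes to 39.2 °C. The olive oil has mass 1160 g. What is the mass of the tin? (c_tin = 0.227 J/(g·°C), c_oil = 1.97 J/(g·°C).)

m ≈ 822 g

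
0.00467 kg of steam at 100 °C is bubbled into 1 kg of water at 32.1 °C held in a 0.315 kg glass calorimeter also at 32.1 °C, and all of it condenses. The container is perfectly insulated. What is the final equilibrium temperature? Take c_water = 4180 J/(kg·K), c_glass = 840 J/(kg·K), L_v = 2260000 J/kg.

T_f ≈ 34.8 °C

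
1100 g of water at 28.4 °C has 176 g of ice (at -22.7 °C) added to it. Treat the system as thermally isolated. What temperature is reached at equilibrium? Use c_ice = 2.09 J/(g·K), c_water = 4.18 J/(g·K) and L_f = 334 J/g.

T_f ≈ 11.9 °C

Energy balance with sensible and latent terms:
warm ice to 0 °C: 176·2.09·(0 − (-22.7)) = 8350; latent heat to melt: 176·334 = 58784; meltwater 0→T: 176·4.18·T = 735.68 T; water cools: 1100·4.18·(T − 28.4) = 4598(T − 28.4)
5333.7 T = 130583 − 67134 = 63449
T ≈ 11.90 °C — above 0 °C, consistent with complete melting.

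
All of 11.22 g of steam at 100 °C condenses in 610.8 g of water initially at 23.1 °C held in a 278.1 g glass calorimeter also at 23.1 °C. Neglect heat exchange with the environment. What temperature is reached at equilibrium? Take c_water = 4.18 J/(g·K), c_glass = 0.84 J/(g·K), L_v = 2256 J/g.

T_f ≈ 33.3 °C

Taking heat into each body as positive, Σ m c ΔT = 0:
steam→water at 100 °C releases m L_v = 11.22·2256 = 25312; condensed water 100 °C→T: 46.9(T − 100); water warms: 610.8·4.18·(T − 23.1) = 2553.1(T − 23.1); glass cup: 278.1·0.84·(T − 23.1) = 233.6(T − 23.1)
2833.6 T = 25312 + 4690 + 64374 = 94376
T ≈ 33.31 °C — below 100 °C, confirming all the steam condensed.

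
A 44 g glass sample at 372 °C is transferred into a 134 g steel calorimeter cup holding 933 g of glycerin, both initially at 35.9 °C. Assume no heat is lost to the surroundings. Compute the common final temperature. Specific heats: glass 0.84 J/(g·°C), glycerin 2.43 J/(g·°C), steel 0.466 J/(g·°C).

T_f ≈ 41.1 °C

Setting the total heat transfer to zero:
44×0.84×(T − 372) + 933×2.43×(T − 35.9) + 134×0.466×(T − 35.9) = 0
2366.6 T = 97383
T ≈ 41.15 °C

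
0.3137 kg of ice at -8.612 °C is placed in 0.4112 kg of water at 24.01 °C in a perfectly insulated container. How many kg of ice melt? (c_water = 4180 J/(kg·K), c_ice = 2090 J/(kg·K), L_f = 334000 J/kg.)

m_melted ≈ 0.107 kg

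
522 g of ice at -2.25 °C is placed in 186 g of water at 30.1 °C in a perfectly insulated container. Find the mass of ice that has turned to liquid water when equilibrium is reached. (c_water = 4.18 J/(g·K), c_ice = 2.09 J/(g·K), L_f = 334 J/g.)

Heat available from the water dropping to 0 °C: 186×4.18×30.1 = 23402 J.
Warming the ice to 0 °C takes 522×2.09×2.25 = 2454.7 J, leaving 20947 J for melting.
Melting all 522 g of ice would need 522×334 = 174348 J.
That's not enough to melt it all — equilibrium is at 0 °C with ice remaining.
Mass melted = 20947/334 ≈ 62.72 g.

m_melted ≈ 62.7 g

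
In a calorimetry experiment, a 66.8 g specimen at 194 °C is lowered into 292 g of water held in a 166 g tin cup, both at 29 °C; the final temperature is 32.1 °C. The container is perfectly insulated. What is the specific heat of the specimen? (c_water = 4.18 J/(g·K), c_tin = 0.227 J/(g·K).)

c ≈ 0.361 J/(g·K)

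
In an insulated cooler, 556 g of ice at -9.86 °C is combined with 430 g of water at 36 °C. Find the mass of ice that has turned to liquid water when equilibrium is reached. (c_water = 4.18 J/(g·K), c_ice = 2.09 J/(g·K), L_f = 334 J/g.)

m_melted ≈ 159 g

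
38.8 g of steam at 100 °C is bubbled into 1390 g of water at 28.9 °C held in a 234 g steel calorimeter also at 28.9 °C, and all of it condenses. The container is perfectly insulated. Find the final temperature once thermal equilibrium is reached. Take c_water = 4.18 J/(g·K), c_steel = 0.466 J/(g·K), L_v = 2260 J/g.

T_f ≈ 45.2 °C

Energy balance with sensible and latent terms:
steam→water at 100 °C releases m L_v = 38.8×2260 = 87688
  condensate cools 100→T: 38.8×4.18×(T − 100) = 162.18(T − 100)
  original water: 5810.2(T − 28.9)
  steel cup: 234×0.466×(T − 28.9) = 109.04(T − 28.9)
6081.4 T = 87688 + 16218 + 171066 = 274973
T ≈ 45.22 °C (< 100 °C, so full condensation is consistent).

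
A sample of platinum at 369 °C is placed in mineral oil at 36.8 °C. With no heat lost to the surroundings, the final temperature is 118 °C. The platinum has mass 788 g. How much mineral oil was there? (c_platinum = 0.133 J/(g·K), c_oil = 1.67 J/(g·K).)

m ≈ 194 g

Taking heat into each body as positive, Σ m c ΔT = 0:
788·0.133·(118 − 369) + m·1.67·(118 − 36.8) = 0
135.6 m = 26306
m = 26306/135.6 ≈ 194 g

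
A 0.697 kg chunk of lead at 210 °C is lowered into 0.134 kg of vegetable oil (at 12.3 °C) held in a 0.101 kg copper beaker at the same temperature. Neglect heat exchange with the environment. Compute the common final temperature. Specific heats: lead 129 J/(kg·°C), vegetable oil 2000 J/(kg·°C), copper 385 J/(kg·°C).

Conservation of energy gives ΣQ = 0:
0.697*129*(T − 210) + 0.134*2000*(T − 12.3) + 0.101*385*(T − 12.3) = 0
396.8 T = 22656
T = 22656 / 396.8 = 57.1 °C

T_f ≈ 57.1 °C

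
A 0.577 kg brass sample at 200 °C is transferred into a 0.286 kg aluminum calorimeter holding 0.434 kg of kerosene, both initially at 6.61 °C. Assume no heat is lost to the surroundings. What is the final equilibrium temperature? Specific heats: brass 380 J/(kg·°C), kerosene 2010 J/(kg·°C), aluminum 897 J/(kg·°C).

T_f ≈ 38.1 °C

Taking heat into each body as positive, Σ m c ΔT = 0:
0.577·380·(T − 200) + 0.434·2010·(T − 6.61) + 0.286·897·(T − 6.61) = 0
219.26(T − 200) + 872.34(T − 6.61) + 256.54(T − 6.61) = 0
(219.26 + 872.34 + 256.54) T = 219.26·200 + 872.34·6.61 + 256.54·6.61
T ≈ 38.06 °C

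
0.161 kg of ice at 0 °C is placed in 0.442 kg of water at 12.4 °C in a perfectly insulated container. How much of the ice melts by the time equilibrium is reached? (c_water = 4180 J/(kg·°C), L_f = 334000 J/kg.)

Cooling the water to 0 °C releases 0.442·4180·12.4 = 22910 J.
Fully melting the ice requires m_ice L_f = 0.161·334000 = 53774 J.
22910 J < 53774 J, so only part of the ice melts and the system sits at 0 °C.
m_melt = 22910 / L_f = 0.06859 kg.

m_melted ≈ 0.0686 kg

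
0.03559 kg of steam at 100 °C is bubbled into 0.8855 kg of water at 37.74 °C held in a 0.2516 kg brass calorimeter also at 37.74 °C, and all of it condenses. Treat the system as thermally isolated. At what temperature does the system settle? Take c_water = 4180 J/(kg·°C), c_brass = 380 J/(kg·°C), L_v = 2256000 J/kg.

T_f ≈ 60.4 °C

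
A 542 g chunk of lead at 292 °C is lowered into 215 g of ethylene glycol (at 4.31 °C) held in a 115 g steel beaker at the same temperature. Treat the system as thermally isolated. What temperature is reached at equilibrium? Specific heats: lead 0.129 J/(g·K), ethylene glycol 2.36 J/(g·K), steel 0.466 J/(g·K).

T_f ≈ 36.2 °C

Energy conservation, ΣQ = 0:
542×0.129×(T − 292) + 215×2.36×(T − 4.31) + 115×0.466×(T − 4.31) = 0
(69.92 + 507.4 + 53.59) T = 69.92×292 + 507.4×4.31 + 53.59×4.31
T = 22834/630.91 ≈ 36.19 °C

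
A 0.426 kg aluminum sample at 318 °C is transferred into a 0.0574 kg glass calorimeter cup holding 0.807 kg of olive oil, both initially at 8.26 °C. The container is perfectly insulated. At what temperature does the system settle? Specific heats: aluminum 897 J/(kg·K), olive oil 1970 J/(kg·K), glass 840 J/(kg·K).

T_f ≈ 66.8 °C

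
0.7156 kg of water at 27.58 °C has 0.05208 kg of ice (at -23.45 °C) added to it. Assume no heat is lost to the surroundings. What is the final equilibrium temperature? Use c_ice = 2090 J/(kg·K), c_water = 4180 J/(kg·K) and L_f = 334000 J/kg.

T_f ≈ 19.5 °C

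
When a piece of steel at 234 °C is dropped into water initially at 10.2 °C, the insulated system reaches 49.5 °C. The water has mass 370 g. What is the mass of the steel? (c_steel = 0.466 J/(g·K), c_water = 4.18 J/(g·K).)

m ≈ 707 g

Setting the total heat transfer to zero:
m·0.466·(49.5 − 234) + 370·4.18·(49.5 − 10.2) = 0
-85.98 m = -60781
m = -60781/-85.98 ≈ 706.9 g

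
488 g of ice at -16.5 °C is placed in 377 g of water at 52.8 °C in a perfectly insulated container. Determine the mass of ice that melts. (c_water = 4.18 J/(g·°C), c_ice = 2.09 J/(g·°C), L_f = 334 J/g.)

m_melted ≈ 199 g

Water can give up m c ΔT = 377×4.18×52.8 = 83205 J before reaching 0 °C.
Warming the ice to 0 °C takes 488×2.09×16.5 = 16829 J, leaving 66377 J for melting.
Fully melting the ice requires m_ice L_f = 488×334 = 162992 J.
That's not enough to melt it all — equilibrium is at 0 °C with ice remaining.
Mass melted = 66377/334 ≈ 198.7 g.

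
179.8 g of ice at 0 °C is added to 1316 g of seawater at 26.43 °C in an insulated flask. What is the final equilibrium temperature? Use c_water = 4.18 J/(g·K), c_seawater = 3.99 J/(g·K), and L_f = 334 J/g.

T_f ≈ 13.1 °C

Let T be the final temperature. ΣQ_i = 0:
latent heat to melt: 179.8·334 = 60053
  warm the meltwater: 751.56 T
  seawater: 5250.8(T − 26.43)
6002.4 T = 138780 − 60053 = 78727
T ≈ 13.12 °C (positive, so assuming full melt was valid).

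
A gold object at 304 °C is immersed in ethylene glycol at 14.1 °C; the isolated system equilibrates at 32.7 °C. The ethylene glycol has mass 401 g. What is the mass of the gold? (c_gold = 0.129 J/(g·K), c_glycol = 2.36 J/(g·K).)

Let T be the final temperature. ΣQ_i = 0:
m·0.129·(32.7 − 304) + 401·2.36·(32.7 − 14.1) = 0
-35 m = -17602
m = -17602/-35 ≈ 503 g

m ≈ 503 g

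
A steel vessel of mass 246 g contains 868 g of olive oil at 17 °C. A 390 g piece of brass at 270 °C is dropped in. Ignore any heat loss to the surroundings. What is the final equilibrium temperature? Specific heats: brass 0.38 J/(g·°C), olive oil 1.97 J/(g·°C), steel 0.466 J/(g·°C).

Net heat exchanged in the isolated system is zero:
390*0.38*(T − 270) + 868*1.97*(T − 17) + 246*0.466*(T − 17) = 0
1972.8 T = 71032
T = 71032 / 1972.8 = 36 °C

T_f ≈ 36.0 °C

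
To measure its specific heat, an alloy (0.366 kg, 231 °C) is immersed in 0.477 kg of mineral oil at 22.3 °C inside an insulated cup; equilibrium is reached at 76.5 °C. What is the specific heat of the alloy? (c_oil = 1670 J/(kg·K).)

c ≈ 764 J/(kg·K)

Conservation of energy gives ΣQ = 0:
0.366·c·(76.5 − 231) + 0.477·1670·(76.5 − 22.3) = 0
-56.55 c = -43175
c = -43175/-56.55 ≈ 763.5 J/(kg·K)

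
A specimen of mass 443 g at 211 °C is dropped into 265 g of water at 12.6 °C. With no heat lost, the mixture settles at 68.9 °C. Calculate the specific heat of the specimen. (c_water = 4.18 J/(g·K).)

c ≈ 0.991 J/(g·K)

m_s c (T_s − T_f) = m_water c_water (T_f − T_0):
443·c·(211 − 68.9) = 265·4.18·(68.9 − 12.6)
62950 c = 62364  ⇒  c ≈ 0.9907 J/(g·K)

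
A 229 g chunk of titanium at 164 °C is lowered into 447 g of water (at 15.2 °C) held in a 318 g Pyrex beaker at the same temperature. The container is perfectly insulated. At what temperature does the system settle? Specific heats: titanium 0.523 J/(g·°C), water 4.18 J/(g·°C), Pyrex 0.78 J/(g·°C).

T_f ≈ 23.2 °C

Heat gained plus heat lost sum to zero:
229×0.523×(T − 164) + 447×4.18×(T − 15.2) + 318×0.78×(T − 15.2) = 0
(119.77 + 1868.5 + 248.04) T = 119.77×164 + 1868.5×15.2 + 248.04×15.2
T = 51813/2236.3 ≈ 23.17 °C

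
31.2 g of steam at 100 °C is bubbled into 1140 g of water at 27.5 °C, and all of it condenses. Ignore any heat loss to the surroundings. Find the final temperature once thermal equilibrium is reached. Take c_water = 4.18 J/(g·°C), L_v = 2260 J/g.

Net heat exchanged in the isolated system is zero:
condense steam: −31.2×2260 = −70512
  condensate cools 100→T: 31.2×4.18×(T − 100) = 130.42(T − 100)
  original water: 4765.2(T − 27.5)
4895.6 T = 70512 + 13042 + 131043 = 214597
T ≈ 43.83 °C, under the boiling point, so the assumption holds.

T_f ≈ 43.8 °C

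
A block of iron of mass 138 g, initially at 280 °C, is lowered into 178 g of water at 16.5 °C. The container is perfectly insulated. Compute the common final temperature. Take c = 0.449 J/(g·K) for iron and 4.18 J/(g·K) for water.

T_f ≈ 36.8 °C

Setting the total heat transfer to zero:
138×0.449×(T − 280) + 178×4.18×(T − 16.5) = 0
(61.96 + 744.04) T = 61.96×280 + 744.04×16.5
T = 29626/806 ≈ 36.76 °C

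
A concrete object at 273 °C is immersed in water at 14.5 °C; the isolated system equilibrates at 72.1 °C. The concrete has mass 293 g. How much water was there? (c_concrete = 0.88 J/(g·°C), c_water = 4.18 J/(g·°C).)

m ≈ 215 g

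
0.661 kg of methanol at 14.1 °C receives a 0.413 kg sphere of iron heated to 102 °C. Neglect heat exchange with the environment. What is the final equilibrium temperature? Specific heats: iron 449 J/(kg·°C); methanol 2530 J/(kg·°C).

Conservation of energy gives ΣQ = 0:
0.413·449·(T − 102) + 0.661·2530·(T − 14.1) = 0
185.44(T − 102) + 1672.3(T − 14.1) = 0
(185.44 + 1672.3) T = 185.44·102 + 1672.3·14.1
T ≈ 22.87 °C

T_f ≈ 22.9 °C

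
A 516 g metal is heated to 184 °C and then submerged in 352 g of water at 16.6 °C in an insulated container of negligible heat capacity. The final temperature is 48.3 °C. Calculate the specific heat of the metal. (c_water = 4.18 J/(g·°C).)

c ≈ 0.666 J/(g·°C)

Heat gained plus heat lost sum to zero:
516·c·(48.3 − 184) + 352·4.18·(48.3 − 16.6) = 0
-70021 c = -46642
c = -46642/-70021 ≈ 0.6661 J/(g·°C)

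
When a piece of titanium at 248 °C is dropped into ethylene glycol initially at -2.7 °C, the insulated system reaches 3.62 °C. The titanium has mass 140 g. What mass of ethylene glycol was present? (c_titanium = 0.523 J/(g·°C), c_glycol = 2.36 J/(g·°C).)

m ≈ 1200 g

Energy conservation, ΣQ = 0:
140×0.523×(3.62 − 248) + m×2.36×(3.62 − (-2.7)) = 0
14.92 m = 17894
m = 17894/14.92 ≈ 1200 g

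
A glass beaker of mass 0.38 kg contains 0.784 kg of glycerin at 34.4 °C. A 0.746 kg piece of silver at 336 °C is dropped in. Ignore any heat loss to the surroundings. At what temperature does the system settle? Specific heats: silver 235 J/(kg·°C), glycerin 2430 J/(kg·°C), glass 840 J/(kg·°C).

Setting the total heat transfer to zero:
0.746*235*(T − 336) + 0.784*2430*(T − 34.4) + 0.38*840*(T − 34.4) = 0
175.31(T − 336) + 1905.1(T − 34.4) + 319.2(T − 34.4) = 0
2399.6 T = 135421
T = 135421 / 2399.6 = 56.4 °C

T_f ≈ 56.4 °C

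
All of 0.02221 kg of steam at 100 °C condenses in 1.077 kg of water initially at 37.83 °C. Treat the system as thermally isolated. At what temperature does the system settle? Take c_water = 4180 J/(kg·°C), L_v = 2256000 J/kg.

T_f ≈ 50.0 °C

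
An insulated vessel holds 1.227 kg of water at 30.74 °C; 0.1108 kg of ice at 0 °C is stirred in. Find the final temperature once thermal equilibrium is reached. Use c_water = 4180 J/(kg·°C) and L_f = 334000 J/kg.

Energy conservation, ΣQ = 0:
melt ice: 0.1108·334000 = 37007
  warm the meltwater: 463.14 T
  water cools: 1.227·4180·(T − 30.74) = 5128.9(T − 30.74)
5592 T = 157661 − 37007 = 120654
T ≈ 21.58 °C (positive, so assuming full melt was valid).

T_f ≈ 21.6 °C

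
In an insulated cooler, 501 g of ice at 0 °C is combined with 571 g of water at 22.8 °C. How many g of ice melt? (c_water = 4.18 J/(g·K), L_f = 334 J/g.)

m_melted ≈ 163 g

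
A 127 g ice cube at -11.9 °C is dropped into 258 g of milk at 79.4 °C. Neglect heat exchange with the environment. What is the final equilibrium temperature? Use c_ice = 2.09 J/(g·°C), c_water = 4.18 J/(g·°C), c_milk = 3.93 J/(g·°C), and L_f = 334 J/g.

Conservation of energy gives ΣQ = 0:
ice -11.9→0 °C: 127·2.09·11.9 = 3158.6; fusion: m_ice L_f = 127·334 = 42418; meltwater 0→T: 127·4.18·T = 530.86 T; milk cools: 258·3.93·(T − 79.4) = 1013.9(T − 79.4)
1544.8 T = 80507 − 45577 = 34930
T ≈ 22.61 °C — above 0 °C, consistent with complete melting.

T_f ≈ 22.6 °C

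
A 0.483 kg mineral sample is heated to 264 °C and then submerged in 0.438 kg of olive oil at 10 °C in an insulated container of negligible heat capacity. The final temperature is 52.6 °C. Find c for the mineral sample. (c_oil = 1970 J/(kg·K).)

c ≈ 360 J/(kg·K)

Heat lost by the mineral sample = heat gained by the oil:
0.483×c×(264 − 52.6) = 0.438×1970×(52.6 − 10)
102.11 c = 36758  ⇒  c ≈ 360 J/(kg·K)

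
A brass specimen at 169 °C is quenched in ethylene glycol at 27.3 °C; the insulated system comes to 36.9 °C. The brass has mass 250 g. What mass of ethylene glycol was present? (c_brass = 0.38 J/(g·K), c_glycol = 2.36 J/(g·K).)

|Q_brass| = |Q_glycol|:
250×0.38×(169 − 36.9) = m×2.36×(36.9 − 27.3)
22.66 m = 12550  ⇒  m ≈ 553.9 g

m ≈ 554 g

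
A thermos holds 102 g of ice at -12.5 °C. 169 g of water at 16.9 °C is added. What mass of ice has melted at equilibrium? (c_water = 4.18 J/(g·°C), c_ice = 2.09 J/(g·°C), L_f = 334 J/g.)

Water can give up m c ΔT = 169·4.18·16.9 = 11938 J before reaching 0 °C.
Warming the ice to 0 °C takes 102·2.09·12.5 = 2664.7 J, leaving 9273.7 J for melting.
Fully melting the ice requires m_ice L_f = 102·334 = 34068 J.
9273.7 J < 34068 J, so only part of the ice melts and the system sits at 0 °C.
m_melted·334 = 9273.7  ⇒  m_melted ≈ 27.77 g.

m_melted ≈ 27.8 g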